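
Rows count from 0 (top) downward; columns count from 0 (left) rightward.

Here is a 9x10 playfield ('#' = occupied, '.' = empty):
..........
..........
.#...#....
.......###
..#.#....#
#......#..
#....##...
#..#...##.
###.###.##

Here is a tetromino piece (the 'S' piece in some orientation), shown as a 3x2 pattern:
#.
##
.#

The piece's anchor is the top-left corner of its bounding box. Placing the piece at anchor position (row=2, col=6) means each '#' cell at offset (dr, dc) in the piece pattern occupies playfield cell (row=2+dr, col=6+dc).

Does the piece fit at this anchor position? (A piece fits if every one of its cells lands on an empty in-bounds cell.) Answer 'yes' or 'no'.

Check each piece cell at anchor (2, 6):
  offset (0,0) -> (2,6): empty -> OK
  offset (1,0) -> (3,6): empty -> OK
  offset (1,1) -> (3,7): occupied ('#') -> FAIL
  offset (2,1) -> (4,7): empty -> OK
All cells valid: no

Answer: no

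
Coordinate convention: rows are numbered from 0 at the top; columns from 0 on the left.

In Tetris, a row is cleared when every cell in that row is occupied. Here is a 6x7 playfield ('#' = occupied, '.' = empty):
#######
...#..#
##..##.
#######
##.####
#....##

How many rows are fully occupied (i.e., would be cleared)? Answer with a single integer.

Answer: 2

Derivation:
Check each row:
  row 0: 0 empty cells -> FULL (clear)
  row 1: 5 empty cells -> not full
  row 2: 3 empty cells -> not full
  row 3: 0 empty cells -> FULL (clear)
  row 4: 1 empty cell -> not full
  row 5: 4 empty cells -> not full
Total rows cleared: 2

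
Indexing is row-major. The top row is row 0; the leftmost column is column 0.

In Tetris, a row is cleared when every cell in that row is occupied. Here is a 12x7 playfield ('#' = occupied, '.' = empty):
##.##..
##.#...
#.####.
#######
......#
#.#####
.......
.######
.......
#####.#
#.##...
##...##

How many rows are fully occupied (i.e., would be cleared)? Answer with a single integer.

Answer: 1

Derivation:
Check each row:
  row 0: 3 empty cells -> not full
  row 1: 4 empty cells -> not full
  row 2: 2 empty cells -> not full
  row 3: 0 empty cells -> FULL (clear)
  row 4: 6 empty cells -> not full
  row 5: 1 empty cell -> not full
  row 6: 7 empty cells -> not full
  row 7: 1 empty cell -> not full
  row 8: 7 empty cells -> not full
  row 9: 1 empty cell -> not full
  row 10: 4 empty cells -> not full
  row 11: 3 empty cells -> not full
Total rows cleared: 1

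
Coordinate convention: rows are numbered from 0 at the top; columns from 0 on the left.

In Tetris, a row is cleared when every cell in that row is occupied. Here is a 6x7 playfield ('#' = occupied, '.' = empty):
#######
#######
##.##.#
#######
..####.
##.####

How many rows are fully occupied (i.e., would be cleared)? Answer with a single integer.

Answer: 3

Derivation:
Check each row:
  row 0: 0 empty cells -> FULL (clear)
  row 1: 0 empty cells -> FULL (clear)
  row 2: 2 empty cells -> not full
  row 3: 0 empty cells -> FULL (clear)
  row 4: 3 empty cells -> not full
  row 5: 1 empty cell -> not full
Total rows cleared: 3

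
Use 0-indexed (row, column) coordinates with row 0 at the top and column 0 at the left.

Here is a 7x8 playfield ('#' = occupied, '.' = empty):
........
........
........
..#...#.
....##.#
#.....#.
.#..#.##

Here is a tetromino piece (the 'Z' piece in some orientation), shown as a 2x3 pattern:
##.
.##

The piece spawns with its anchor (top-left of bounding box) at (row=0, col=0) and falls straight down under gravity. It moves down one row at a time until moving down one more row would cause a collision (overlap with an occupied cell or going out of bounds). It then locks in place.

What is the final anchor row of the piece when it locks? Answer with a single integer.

Answer: 1

Derivation:
Spawn at (row=0, col=0). Try each row:
  row 0: fits
  row 1: fits
  row 2: blocked -> lock at row 1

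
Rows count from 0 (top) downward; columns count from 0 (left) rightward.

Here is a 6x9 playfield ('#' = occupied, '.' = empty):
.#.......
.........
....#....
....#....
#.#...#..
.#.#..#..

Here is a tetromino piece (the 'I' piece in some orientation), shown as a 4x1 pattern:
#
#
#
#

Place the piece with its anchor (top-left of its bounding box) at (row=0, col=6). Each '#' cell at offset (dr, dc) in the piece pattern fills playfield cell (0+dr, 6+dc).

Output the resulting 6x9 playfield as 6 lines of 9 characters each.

Answer: .#....#..
......#..
....#.#..
....#.#..
#.#...#..
.#.#..#..

Derivation:
Fill (0+0,6+0) = (0,6)
Fill (0+1,6+0) = (1,6)
Fill (0+2,6+0) = (2,6)
Fill (0+3,6+0) = (3,6)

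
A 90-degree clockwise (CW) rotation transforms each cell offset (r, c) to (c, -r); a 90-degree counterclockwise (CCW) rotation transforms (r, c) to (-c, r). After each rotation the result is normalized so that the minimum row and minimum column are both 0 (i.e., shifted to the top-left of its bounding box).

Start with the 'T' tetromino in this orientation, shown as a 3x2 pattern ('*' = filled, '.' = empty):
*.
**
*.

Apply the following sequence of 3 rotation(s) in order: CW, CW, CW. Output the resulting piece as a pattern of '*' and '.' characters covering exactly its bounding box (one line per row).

Start:
*.
**
*.
After rotation 1 (CW):
***
.*.
After rotation 2 (CW):
.*
**
.*
After rotation 3 (CW):
.*.
***

Answer: .*.
***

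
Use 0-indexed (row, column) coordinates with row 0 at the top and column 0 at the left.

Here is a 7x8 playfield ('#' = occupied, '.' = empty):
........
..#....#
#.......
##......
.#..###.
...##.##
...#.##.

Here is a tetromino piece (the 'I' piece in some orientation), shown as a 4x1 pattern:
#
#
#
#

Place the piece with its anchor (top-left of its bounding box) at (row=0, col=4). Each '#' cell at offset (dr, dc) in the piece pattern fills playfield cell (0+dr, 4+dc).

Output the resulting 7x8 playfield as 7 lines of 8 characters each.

Fill (0+0,4+0) = (0,4)
Fill (0+1,4+0) = (1,4)
Fill (0+2,4+0) = (2,4)
Fill (0+3,4+0) = (3,4)

Answer: ....#...
..#.#..#
#...#...
##..#...
.#..###.
...##.##
...#.##.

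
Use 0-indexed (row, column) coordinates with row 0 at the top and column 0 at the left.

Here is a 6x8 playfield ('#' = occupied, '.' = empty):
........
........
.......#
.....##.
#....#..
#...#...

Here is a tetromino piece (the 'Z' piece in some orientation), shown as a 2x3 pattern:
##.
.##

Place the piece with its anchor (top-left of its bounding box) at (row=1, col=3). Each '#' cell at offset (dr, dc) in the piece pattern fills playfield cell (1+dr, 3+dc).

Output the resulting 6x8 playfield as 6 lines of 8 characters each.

Answer: ........
...##...
....##.#
.....##.
#....#..
#...#...

Derivation:
Fill (1+0,3+0) = (1,3)
Fill (1+0,3+1) = (1,4)
Fill (1+1,3+1) = (2,4)
Fill (1+1,3+2) = (2,5)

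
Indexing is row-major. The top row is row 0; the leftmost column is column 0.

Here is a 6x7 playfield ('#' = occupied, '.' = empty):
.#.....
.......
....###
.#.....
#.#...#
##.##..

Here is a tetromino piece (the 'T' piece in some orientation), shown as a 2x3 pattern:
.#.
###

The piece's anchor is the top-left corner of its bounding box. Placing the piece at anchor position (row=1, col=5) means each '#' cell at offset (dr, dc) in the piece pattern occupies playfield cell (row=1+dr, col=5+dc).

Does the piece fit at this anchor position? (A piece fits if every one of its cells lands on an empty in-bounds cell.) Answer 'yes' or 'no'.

Answer: no

Derivation:
Check each piece cell at anchor (1, 5):
  offset (0,1) -> (1,6): empty -> OK
  offset (1,0) -> (2,5): occupied ('#') -> FAIL
  offset (1,1) -> (2,6): occupied ('#') -> FAIL
  offset (1,2) -> (2,7): out of bounds -> FAIL
All cells valid: no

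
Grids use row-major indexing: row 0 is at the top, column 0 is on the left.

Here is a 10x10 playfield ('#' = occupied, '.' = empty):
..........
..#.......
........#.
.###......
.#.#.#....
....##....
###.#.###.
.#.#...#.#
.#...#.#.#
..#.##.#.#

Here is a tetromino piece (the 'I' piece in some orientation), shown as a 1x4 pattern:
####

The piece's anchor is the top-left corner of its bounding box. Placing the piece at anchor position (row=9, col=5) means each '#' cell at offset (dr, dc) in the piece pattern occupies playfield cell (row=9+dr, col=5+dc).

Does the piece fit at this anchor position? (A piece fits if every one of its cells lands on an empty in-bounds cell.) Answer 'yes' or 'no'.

Answer: no

Derivation:
Check each piece cell at anchor (9, 5):
  offset (0,0) -> (9,5): occupied ('#') -> FAIL
  offset (0,1) -> (9,6): empty -> OK
  offset (0,2) -> (9,7): occupied ('#') -> FAIL
  offset (0,3) -> (9,8): empty -> OK
All cells valid: no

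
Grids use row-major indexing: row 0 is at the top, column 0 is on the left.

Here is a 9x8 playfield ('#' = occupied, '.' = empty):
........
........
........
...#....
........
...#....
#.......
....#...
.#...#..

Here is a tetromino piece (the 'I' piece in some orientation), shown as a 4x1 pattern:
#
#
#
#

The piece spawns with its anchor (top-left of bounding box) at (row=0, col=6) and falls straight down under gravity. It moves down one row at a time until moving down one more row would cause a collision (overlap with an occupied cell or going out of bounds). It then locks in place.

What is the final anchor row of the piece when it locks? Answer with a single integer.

Answer: 5

Derivation:
Spawn at (row=0, col=6). Try each row:
  row 0: fits
  row 1: fits
  row 2: fits
  row 3: fits
  row 4: fits
  row 5: fits
  row 6: blocked -> lock at row 5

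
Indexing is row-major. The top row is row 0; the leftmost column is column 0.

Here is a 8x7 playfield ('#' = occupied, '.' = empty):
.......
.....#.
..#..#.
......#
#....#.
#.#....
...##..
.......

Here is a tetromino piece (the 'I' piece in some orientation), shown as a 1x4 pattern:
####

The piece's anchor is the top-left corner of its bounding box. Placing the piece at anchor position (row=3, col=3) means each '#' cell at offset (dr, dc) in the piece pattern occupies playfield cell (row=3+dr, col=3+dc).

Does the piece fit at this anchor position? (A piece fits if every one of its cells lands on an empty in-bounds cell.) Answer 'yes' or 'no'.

Check each piece cell at anchor (3, 3):
  offset (0,0) -> (3,3): empty -> OK
  offset (0,1) -> (3,4): empty -> OK
  offset (0,2) -> (3,5): empty -> OK
  offset (0,3) -> (3,6): occupied ('#') -> FAIL
All cells valid: no

Answer: no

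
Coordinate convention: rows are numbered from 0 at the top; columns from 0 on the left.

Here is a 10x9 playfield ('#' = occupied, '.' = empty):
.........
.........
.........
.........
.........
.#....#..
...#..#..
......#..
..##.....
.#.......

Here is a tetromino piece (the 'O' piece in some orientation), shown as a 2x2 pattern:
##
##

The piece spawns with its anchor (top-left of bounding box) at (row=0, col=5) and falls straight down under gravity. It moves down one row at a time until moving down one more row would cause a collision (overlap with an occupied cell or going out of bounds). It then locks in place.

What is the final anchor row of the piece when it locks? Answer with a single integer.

Answer: 3

Derivation:
Spawn at (row=0, col=5). Try each row:
  row 0: fits
  row 1: fits
  row 2: fits
  row 3: fits
  row 4: blocked -> lock at row 3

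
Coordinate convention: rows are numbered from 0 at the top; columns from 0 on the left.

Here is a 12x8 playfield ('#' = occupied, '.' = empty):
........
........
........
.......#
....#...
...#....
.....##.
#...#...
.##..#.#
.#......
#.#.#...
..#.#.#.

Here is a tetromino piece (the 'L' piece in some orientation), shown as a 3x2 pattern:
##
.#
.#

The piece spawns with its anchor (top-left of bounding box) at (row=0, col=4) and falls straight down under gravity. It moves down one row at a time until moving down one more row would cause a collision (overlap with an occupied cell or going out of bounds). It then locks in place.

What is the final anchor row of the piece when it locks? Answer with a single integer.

Spawn at (row=0, col=4). Try each row:
  row 0: fits
  row 1: fits
  row 2: fits
  row 3: fits
  row 4: blocked -> lock at row 3

Answer: 3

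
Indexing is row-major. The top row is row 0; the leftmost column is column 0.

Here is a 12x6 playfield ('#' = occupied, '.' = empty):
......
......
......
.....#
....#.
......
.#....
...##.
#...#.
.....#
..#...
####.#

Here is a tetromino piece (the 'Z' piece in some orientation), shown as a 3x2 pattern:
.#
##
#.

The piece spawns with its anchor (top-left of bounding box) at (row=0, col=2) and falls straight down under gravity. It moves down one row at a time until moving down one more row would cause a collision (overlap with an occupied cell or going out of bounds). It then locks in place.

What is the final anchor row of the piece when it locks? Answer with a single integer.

Answer: 5

Derivation:
Spawn at (row=0, col=2). Try each row:
  row 0: fits
  row 1: fits
  row 2: fits
  row 3: fits
  row 4: fits
  row 5: fits
  row 6: blocked -> lock at row 5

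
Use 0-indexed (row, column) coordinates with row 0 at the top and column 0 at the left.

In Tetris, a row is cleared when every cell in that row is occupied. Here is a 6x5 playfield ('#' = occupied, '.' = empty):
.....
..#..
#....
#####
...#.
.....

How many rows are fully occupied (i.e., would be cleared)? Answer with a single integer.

Check each row:
  row 0: 5 empty cells -> not full
  row 1: 4 empty cells -> not full
  row 2: 4 empty cells -> not full
  row 3: 0 empty cells -> FULL (clear)
  row 4: 4 empty cells -> not full
  row 5: 5 empty cells -> not full
Total rows cleared: 1

Answer: 1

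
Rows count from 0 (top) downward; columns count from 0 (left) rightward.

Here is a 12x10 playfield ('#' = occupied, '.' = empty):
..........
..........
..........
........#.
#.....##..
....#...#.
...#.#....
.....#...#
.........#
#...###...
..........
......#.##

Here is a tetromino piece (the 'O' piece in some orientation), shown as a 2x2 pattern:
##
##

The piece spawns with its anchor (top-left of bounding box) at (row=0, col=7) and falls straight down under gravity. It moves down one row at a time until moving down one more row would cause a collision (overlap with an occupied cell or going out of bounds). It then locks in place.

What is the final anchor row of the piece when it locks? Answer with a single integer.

Answer: 1

Derivation:
Spawn at (row=0, col=7). Try each row:
  row 0: fits
  row 1: fits
  row 2: blocked -> lock at row 1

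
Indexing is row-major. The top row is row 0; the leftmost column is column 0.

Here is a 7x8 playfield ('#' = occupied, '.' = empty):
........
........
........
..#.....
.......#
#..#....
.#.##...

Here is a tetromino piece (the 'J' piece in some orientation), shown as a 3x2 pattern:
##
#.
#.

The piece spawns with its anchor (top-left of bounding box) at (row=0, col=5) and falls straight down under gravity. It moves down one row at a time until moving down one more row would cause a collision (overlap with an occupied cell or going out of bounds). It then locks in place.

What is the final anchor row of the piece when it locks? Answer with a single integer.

Spawn at (row=0, col=5). Try each row:
  row 0: fits
  row 1: fits
  row 2: fits
  row 3: fits
  row 4: fits
  row 5: blocked -> lock at row 4

Answer: 4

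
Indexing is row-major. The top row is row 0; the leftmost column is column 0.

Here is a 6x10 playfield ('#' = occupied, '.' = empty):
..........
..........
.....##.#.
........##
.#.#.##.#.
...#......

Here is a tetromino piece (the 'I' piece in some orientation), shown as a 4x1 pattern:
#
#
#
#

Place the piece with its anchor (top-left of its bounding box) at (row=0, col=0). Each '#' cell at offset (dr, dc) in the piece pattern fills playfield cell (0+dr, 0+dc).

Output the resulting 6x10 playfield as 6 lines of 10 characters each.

Answer: #.........
#.........
#....##.#.
#.......##
.#.#.##.#.
...#......

Derivation:
Fill (0+0,0+0) = (0,0)
Fill (0+1,0+0) = (1,0)
Fill (0+2,0+0) = (2,0)
Fill (0+3,0+0) = (3,0)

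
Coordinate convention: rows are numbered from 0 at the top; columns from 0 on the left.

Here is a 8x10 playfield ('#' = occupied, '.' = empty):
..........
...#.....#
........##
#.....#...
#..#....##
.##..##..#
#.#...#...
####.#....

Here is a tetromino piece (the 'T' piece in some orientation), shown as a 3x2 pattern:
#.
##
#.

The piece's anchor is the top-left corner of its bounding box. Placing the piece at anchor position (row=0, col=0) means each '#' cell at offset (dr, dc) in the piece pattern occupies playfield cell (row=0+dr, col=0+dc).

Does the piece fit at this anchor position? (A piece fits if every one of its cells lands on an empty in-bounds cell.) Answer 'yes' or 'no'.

Check each piece cell at anchor (0, 0):
  offset (0,0) -> (0,0): empty -> OK
  offset (1,0) -> (1,0): empty -> OK
  offset (1,1) -> (1,1): empty -> OK
  offset (2,0) -> (2,0): empty -> OK
All cells valid: yes

Answer: yes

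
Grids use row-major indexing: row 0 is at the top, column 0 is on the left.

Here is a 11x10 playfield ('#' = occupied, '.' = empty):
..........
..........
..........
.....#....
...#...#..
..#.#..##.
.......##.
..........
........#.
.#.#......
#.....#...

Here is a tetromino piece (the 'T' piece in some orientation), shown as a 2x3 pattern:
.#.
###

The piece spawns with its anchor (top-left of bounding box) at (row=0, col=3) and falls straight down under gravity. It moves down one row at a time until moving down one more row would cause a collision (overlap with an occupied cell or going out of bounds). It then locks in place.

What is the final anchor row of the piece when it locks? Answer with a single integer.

Answer: 1

Derivation:
Spawn at (row=0, col=3). Try each row:
  row 0: fits
  row 1: fits
  row 2: blocked -> lock at row 1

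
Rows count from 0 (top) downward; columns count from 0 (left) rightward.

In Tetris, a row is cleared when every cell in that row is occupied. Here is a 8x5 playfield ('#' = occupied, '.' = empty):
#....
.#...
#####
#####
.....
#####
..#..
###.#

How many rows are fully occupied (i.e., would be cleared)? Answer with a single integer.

Check each row:
  row 0: 4 empty cells -> not full
  row 1: 4 empty cells -> not full
  row 2: 0 empty cells -> FULL (clear)
  row 3: 0 empty cells -> FULL (clear)
  row 4: 5 empty cells -> not full
  row 5: 0 empty cells -> FULL (clear)
  row 6: 4 empty cells -> not full
  row 7: 1 empty cell -> not full
Total rows cleared: 3

Answer: 3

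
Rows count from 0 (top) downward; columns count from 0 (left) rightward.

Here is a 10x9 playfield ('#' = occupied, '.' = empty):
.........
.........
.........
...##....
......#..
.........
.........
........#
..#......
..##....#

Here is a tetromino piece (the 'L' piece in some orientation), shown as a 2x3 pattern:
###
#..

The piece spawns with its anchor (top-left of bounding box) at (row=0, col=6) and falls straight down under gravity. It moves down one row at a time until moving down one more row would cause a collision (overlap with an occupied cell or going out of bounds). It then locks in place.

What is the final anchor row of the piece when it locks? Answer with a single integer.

Spawn at (row=0, col=6). Try each row:
  row 0: fits
  row 1: fits
  row 2: fits
  row 3: blocked -> lock at row 2

Answer: 2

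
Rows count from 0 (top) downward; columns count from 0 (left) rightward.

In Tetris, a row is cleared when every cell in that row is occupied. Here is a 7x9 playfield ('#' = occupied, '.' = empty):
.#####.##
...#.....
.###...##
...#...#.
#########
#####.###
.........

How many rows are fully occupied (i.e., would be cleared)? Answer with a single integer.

Check each row:
  row 0: 2 empty cells -> not full
  row 1: 8 empty cells -> not full
  row 2: 4 empty cells -> not full
  row 3: 7 empty cells -> not full
  row 4: 0 empty cells -> FULL (clear)
  row 5: 1 empty cell -> not full
  row 6: 9 empty cells -> not full
Total rows cleared: 1

Answer: 1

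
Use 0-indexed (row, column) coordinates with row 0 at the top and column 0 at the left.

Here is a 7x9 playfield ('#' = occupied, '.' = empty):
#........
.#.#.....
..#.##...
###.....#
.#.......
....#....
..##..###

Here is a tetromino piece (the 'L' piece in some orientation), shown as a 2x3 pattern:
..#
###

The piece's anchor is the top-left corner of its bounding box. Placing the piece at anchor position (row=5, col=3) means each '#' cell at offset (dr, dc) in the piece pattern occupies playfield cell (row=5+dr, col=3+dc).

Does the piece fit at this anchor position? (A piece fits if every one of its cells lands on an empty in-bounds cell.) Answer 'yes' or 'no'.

Answer: no

Derivation:
Check each piece cell at anchor (5, 3):
  offset (0,2) -> (5,5): empty -> OK
  offset (1,0) -> (6,3): occupied ('#') -> FAIL
  offset (1,1) -> (6,4): empty -> OK
  offset (1,2) -> (6,5): empty -> OK
All cells valid: no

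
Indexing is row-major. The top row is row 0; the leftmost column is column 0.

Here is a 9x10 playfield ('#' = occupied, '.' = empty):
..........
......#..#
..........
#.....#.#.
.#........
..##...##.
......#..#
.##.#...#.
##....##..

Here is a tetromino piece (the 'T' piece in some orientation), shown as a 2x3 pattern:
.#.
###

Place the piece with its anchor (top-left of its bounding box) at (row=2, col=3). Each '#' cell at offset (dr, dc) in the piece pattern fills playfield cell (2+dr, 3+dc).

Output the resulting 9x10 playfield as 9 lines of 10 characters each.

Answer: ..........
......#..#
....#.....
#..####.#.
.#........
..##...##.
......#..#
.##.#...#.
##....##..

Derivation:
Fill (2+0,3+1) = (2,4)
Fill (2+1,3+0) = (3,3)
Fill (2+1,3+1) = (3,4)
Fill (2+1,3+2) = (3,5)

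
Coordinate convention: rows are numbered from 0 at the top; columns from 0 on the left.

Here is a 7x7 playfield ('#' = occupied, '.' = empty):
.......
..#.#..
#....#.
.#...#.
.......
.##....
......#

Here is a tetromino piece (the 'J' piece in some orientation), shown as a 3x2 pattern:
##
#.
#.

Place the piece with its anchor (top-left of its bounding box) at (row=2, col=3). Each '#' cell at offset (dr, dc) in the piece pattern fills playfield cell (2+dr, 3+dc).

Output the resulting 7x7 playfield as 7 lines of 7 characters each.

Fill (2+0,3+0) = (2,3)
Fill (2+0,3+1) = (2,4)
Fill (2+1,3+0) = (3,3)
Fill (2+2,3+0) = (4,3)

Answer: .......
..#.#..
#..###.
.#.#.#.
...#...
.##....
......#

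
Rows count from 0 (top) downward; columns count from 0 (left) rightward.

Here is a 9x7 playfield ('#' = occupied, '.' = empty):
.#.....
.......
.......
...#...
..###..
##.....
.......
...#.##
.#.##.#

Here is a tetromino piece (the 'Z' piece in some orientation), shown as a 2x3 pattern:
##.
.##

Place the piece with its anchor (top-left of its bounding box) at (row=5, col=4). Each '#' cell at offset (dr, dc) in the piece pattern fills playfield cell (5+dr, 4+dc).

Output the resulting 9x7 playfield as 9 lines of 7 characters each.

Fill (5+0,4+0) = (5,4)
Fill (5+0,4+1) = (5,5)
Fill (5+1,4+1) = (6,5)
Fill (5+1,4+2) = (6,6)

Answer: .#.....
.......
.......
...#...
..###..
##..##.
.....##
...#.##
.#.##.#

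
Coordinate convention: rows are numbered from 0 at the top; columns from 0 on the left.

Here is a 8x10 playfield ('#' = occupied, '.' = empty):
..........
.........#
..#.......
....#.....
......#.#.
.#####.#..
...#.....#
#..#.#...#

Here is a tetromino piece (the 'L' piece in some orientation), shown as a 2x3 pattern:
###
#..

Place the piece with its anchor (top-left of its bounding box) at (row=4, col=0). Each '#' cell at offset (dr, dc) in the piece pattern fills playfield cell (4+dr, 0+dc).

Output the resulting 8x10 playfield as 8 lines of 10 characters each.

Answer: ..........
.........#
..#.......
....#.....
###...#.#.
######.#..
...#.....#
#..#.#...#

Derivation:
Fill (4+0,0+0) = (4,0)
Fill (4+0,0+1) = (4,1)
Fill (4+0,0+2) = (4,2)
Fill (4+1,0+0) = (5,0)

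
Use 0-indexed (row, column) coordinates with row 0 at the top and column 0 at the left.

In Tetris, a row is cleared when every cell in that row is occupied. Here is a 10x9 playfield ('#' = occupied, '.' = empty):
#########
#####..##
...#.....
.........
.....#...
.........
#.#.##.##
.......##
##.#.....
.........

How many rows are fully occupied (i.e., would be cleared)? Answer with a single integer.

Answer: 1

Derivation:
Check each row:
  row 0: 0 empty cells -> FULL (clear)
  row 1: 2 empty cells -> not full
  row 2: 8 empty cells -> not full
  row 3: 9 empty cells -> not full
  row 4: 8 empty cells -> not full
  row 5: 9 empty cells -> not full
  row 6: 3 empty cells -> not full
  row 7: 7 empty cells -> not full
  row 8: 6 empty cells -> not full
  row 9: 9 empty cells -> not full
Total rows cleared: 1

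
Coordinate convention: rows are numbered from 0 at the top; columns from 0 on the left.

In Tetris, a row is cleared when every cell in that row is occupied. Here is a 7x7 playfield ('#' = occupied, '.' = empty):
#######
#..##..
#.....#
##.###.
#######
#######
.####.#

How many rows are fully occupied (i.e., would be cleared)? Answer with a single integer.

Check each row:
  row 0: 0 empty cells -> FULL (clear)
  row 1: 4 empty cells -> not full
  row 2: 5 empty cells -> not full
  row 3: 2 empty cells -> not full
  row 4: 0 empty cells -> FULL (clear)
  row 5: 0 empty cells -> FULL (clear)
  row 6: 2 empty cells -> not full
Total rows cleared: 3

Answer: 3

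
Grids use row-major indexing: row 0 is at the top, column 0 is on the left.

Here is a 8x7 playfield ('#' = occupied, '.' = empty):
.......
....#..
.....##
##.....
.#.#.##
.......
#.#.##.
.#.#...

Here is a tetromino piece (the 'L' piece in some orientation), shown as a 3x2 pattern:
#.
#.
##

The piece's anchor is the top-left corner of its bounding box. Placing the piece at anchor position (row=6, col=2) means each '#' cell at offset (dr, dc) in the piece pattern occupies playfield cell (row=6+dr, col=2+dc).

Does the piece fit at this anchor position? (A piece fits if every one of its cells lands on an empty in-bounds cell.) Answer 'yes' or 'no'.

Answer: no

Derivation:
Check each piece cell at anchor (6, 2):
  offset (0,0) -> (6,2): occupied ('#') -> FAIL
  offset (1,0) -> (7,2): empty -> OK
  offset (2,0) -> (8,2): out of bounds -> FAIL
  offset (2,1) -> (8,3): out of bounds -> FAIL
All cells valid: no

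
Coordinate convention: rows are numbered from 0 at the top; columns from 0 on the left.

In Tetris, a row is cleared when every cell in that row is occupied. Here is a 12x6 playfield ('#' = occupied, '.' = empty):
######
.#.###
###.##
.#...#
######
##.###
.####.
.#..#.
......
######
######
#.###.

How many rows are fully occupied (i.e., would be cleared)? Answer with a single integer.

Answer: 4

Derivation:
Check each row:
  row 0: 0 empty cells -> FULL (clear)
  row 1: 2 empty cells -> not full
  row 2: 1 empty cell -> not full
  row 3: 4 empty cells -> not full
  row 4: 0 empty cells -> FULL (clear)
  row 5: 1 empty cell -> not full
  row 6: 2 empty cells -> not full
  row 7: 4 empty cells -> not full
  row 8: 6 empty cells -> not full
  row 9: 0 empty cells -> FULL (clear)
  row 10: 0 empty cells -> FULL (clear)
  row 11: 2 empty cells -> not full
Total rows cleared: 4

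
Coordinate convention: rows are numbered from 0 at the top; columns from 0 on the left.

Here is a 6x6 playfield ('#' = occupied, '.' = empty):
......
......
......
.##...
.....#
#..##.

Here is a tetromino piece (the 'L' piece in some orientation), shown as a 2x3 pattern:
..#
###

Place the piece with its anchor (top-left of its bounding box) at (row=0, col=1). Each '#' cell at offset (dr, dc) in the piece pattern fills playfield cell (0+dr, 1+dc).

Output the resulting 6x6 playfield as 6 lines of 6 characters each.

Answer: ...#..
.###..
......
.##...
.....#
#..##.

Derivation:
Fill (0+0,1+2) = (0,3)
Fill (0+1,1+0) = (1,1)
Fill (0+1,1+1) = (1,2)
Fill (0+1,1+2) = (1,3)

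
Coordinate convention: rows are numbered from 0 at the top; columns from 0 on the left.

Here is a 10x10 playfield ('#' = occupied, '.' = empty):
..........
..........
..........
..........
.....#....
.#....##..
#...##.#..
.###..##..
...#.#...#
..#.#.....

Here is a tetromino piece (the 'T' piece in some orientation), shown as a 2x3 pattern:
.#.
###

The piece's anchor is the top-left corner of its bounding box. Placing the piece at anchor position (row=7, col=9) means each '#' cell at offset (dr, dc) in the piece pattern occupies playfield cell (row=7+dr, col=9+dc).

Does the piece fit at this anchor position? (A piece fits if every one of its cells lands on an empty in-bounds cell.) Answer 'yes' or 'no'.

Answer: no

Derivation:
Check each piece cell at anchor (7, 9):
  offset (0,1) -> (7,10): out of bounds -> FAIL
  offset (1,0) -> (8,9): occupied ('#') -> FAIL
  offset (1,1) -> (8,10): out of bounds -> FAIL
  offset (1,2) -> (8,11): out of bounds -> FAIL
All cells valid: no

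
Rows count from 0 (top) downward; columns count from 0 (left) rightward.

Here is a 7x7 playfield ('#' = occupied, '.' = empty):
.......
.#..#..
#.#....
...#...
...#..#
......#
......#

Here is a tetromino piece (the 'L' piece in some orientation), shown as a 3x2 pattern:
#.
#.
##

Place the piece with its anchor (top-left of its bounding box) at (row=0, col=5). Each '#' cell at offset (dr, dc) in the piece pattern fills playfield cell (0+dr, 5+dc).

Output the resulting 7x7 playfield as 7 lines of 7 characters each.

Answer: .....#.
.#..##.
#.#..##
...#...
...#..#
......#
......#

Derivation:
Fill (0+0,5+0) = (0,5)
Fill (0+1,5+0) = (1,5)
Fill (0+2,5+0) = (2,5)
Fill (0+2,5+1) = (2,6)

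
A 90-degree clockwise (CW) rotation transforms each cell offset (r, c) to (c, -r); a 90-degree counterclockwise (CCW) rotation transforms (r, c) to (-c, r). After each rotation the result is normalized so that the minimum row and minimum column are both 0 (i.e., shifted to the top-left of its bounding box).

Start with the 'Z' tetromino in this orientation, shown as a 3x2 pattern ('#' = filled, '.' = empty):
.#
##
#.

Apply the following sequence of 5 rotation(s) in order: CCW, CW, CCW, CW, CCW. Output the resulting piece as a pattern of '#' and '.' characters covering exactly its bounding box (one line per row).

Start:
.#
##
#.
After rotation 1 (CCW):
##.
.##
After rotation 2 (CW):
.#
##
#.
After rotation 3 (CCW):
##.
.##
After rotation 4 (CW):
.#
##
#.
After rotation 5 (CCW):
##.
.##

Answer: ##.
.##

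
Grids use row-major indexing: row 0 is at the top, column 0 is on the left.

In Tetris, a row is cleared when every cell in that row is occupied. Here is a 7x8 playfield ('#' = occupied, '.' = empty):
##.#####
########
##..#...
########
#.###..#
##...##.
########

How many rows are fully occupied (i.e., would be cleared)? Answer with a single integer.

Check each row:
  row 0: 1 empty cell -> not full
  row 1: 0 empty cells -> FULL (clear)
  row 2: 5 empty cells -> not full
  row 3: 0 empty cells -> FULL (clear)
  row 4: 3 empty cells -> not full
  row 5: 4 empty cells -> not full
  row 6: 0 empty cells -> FULL (clear)
Total rows cleared: 3

Answer: 3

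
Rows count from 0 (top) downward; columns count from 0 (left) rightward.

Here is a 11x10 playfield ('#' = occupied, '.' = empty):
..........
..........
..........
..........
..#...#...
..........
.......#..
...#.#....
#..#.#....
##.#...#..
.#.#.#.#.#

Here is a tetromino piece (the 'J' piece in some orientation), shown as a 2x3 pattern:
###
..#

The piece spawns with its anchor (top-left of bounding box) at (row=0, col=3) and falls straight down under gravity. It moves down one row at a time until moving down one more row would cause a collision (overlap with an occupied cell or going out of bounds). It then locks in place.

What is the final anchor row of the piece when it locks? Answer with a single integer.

Spawn at (row=0, col=3). Try each row:
  row 0: fits
  row 1: fits
  row 2: fits
  row 3: fits
  row 4: fits
  row 5: fits
  row 6: blocked -> lock at row 5

Answer: 5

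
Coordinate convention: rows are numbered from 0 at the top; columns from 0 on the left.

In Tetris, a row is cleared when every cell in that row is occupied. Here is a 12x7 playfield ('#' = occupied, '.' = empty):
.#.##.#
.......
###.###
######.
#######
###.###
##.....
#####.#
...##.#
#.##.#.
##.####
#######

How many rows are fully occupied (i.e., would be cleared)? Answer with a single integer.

Check each row:
  row 0: 3 empty cells -> not full
  row 1: 7 empty cells -> not full
  row 2: 1 empty cell -> not full
  row 3: 1 empty cell -> not full
  row 4: 0 empty cells -> FULL (clear)
  row 5: 1 empty cell -> not full
  row 6: 5 empty cells -> not full
  row 7: 1 empty cell -> not full
  row 8: 4 empty cells -> not full
  row 9: 3 empty cells -> not full
  row 10: 1 empty cell -> not full
  row 11: 0 empty cells -> FULL (clear)
Total rows cleared: 2

Answer: 2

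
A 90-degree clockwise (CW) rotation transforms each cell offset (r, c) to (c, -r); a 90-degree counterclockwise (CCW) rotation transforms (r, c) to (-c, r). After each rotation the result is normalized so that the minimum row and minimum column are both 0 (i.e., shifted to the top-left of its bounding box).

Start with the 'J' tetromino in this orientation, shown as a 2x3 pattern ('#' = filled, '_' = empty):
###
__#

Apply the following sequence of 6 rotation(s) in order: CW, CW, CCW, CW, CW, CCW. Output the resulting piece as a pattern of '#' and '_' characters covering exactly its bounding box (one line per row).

Answer: #__
###

Derivation:
Start:
###
__#
After rotation 1 (CW):
_#
_#
##
After rotation 2 (CW):
#__
###
After rotation 3 (CCW):
_#
_#
##
After rotation 4 (CW):
#__
###
After rotation 5 (CW):
##
#_
#_
After rotation 6 (CCW):
#__
###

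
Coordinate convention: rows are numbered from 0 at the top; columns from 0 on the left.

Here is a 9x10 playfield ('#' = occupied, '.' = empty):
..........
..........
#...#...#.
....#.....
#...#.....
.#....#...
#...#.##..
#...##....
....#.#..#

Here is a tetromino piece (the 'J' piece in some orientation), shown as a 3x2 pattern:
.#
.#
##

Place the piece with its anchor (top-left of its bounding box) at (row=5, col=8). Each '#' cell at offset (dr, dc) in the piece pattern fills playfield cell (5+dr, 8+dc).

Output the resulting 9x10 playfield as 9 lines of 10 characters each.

Answer: ..........
..........
#...#...#.
....#.....
#...#.....
.#....#..#
#...#.##.#
#...##..##
....#.#..#

Derivation:
Fill (5+0,8+1) = (5,9)
Fill (5+1,8+1) = (6,9)
Fill (5+2,8+0) = (7,8)
Fill (5+2,8+1) = (7,9)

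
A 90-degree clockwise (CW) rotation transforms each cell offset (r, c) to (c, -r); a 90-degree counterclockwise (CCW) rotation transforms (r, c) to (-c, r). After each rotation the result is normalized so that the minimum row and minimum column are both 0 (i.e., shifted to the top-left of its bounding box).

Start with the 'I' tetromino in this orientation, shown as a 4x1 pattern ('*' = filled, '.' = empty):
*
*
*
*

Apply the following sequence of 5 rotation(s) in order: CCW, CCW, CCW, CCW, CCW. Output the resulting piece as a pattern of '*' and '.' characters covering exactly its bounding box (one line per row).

Start:
*
*
*
*
After rotation 1 (CCW):
****
After rotation 2 (CCW):
*
*
*
*
After rotation 3 (CCW):
****
After rotation 4 (CCW):
*
*
*
*
After rotation 5 (CCW):
****

Answer: ****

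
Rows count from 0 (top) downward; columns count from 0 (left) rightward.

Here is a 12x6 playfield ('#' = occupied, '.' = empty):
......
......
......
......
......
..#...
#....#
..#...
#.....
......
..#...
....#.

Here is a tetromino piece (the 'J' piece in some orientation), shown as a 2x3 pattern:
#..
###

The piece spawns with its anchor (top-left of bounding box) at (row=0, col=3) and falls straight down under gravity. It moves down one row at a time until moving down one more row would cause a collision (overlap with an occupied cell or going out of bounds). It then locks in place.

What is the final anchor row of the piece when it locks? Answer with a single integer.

Spawn at (row=0, col=3). Try each row:
  row 0: fits
  row 1: fits
  row 2: fits
  row 3: fits
  row 4: fits
  row 5: blocked -> lock at row 4

Answer: 4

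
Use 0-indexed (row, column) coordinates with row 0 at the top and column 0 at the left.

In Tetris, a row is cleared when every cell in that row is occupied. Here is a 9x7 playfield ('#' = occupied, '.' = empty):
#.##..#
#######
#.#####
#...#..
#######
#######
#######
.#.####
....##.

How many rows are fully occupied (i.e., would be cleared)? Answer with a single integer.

Check each row:
  row 0: 3 empty cells -> not full
  row 1: 0 empty cells -> FULL (clear)
  row 2: 1 empty cell -> not full
  row 3: 5 empty cells -> not full
  row 4: 0 empty cells -> FULL (clear)
  row 5: 0 empty cells -> FULL (clear)
  row 6: 0 empty cells -> FULL (clear)
  row 7: 2 empty cells -> not full
  row 8: 5 empty cells -> not full
Total rows cleared: 4

Answer: 4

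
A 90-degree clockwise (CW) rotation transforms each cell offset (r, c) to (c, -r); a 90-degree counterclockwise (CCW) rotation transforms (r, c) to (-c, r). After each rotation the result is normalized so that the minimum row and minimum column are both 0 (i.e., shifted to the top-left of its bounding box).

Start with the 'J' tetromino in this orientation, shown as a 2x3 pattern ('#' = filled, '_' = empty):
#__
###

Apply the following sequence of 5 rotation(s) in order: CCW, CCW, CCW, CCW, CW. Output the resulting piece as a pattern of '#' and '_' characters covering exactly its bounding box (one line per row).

Answer: ##
#_
#_

Derivation:
Start:
#__
###
After rotation 1 (CCW):
_#
_#
##
After rotation 2 (CCW):
###
__#
After rotation 3 (CCW):
##
#_
#_
After rotation 4 (CCW):
#__
###
After rotation 5 (CW):
##
#_
#_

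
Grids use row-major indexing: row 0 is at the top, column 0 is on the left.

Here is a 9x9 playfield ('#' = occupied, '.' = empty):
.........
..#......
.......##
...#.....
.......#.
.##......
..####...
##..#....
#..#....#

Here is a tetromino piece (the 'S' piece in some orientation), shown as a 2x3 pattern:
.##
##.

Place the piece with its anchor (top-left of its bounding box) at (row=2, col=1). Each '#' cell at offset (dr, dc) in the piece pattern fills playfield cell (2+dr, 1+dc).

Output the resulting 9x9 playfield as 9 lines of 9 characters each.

Answer: .........
..#......
..##...##
.###.....
.......#.
.##......
..####...
##..#....
#..#....#

Derivation:
Fill (2+0,1+1) = (2,2)
Fill (2+0,1+2) = (2,3)
Fill (2+1,1+0) = (3,1)
Fill (2+1,1+1) = (3,2)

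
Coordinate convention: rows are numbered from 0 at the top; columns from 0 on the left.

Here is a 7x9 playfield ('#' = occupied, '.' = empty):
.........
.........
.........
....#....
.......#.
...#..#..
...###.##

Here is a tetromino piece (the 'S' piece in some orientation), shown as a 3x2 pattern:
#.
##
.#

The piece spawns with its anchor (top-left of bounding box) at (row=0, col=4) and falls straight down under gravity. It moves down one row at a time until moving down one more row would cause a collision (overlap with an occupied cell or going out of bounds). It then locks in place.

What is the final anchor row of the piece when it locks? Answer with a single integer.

Spawn at (row=0, col=4). Try each row:
  row 0: fits
  row 1: fits
  row 2: blocked -> lock at row 1

Answer: 1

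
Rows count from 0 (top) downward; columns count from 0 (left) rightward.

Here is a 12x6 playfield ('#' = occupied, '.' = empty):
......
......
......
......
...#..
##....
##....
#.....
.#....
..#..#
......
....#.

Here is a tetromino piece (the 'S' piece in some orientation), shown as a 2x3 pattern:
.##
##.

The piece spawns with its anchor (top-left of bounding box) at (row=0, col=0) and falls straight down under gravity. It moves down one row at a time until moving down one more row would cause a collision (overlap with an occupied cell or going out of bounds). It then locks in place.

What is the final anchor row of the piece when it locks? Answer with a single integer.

Answer: 3

Derivation:
Spawn at (row=0, col=0). Try each row:
  row 0: fits
  row 1: fits
  row 2: fits
  row 3: fits
  row 4: blocked -> lock at row 3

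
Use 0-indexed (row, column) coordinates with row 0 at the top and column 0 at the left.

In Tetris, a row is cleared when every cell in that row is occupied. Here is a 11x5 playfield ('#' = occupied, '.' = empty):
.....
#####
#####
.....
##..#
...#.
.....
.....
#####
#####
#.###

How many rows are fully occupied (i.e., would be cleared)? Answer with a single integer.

Answer: 4

Derivation:
Check each row:
  row 0: 5 empty cells -> not full
  row 1: 0 empty cells -> FULL (clear)
  row 2: 0 empty cells -> FULL (clear)
  row 3: 5 empty cells -> not full
  row 4: 2 empty cells -> not full
  row 5: 4 empty cells -> not full
  row 6: 5 empty cells -> not full
  row 7: 5 empty cells -> not full
  row 8: 0 empty cells -> FULL (clear)
  row 9: 0 empty cells -> FULL (clear)
  row 10: 1 empty cell -> not full
Total rows cleared: 4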